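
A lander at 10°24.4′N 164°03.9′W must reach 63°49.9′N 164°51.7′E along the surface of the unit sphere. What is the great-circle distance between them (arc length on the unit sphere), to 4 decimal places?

1.0079

In radians: φ₁ = 0.1816, φ₂ = 1.1141, Δλ = -31.073° = -0.5423 rad.
cos c = sin φ₁ sin φ₂ + cos φ₁ cos φ₂ cos Δλ = (0.1806)(0.8975) + (0.9836)(0.4410)(0.8565) = 0.53363,
so c = arccos(0.53363) = 1.00790 rad.
On the unit sphere the arc length equals the central angle: 1.0079.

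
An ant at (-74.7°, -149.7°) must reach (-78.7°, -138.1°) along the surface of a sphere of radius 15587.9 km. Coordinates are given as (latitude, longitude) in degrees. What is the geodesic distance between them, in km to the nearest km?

1303 km

In radians: φ₁ = -1.3038, φ₂ = -1.3736, Δλ = 11.600° = 0.2025 rad.
cos c = sin φ₁ sin φ₂ + cos φ₁ cos φ₂ cos Δλ = (-0.9646)(-0.9806) + (0.2639)(0.1959)(0.9796) = 0.99651,
so c = arccos(0.99651) = 0.08359 rad.
Distance = R·c = 15587.9 × 0.0836 ≈ 1303 km.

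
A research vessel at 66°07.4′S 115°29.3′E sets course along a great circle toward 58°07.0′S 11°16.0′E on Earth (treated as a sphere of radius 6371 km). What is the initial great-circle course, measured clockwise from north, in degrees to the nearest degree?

Δλ = -104.222° = -1.8190 rad.
y = sin Δλ · cos φ₂ = (-0.9694)(0.5282) = -0.5120
x = cos φ₁ sin φ₂ − sin φ₁ cos φ₂ cos Δλ = (0.4048)(-0.8491) − (-0.9144)(0.5282)(-0.2457) = -0.4624
θ = atan2(y, x) = -132.08°; adding 360° gives 228°.

228°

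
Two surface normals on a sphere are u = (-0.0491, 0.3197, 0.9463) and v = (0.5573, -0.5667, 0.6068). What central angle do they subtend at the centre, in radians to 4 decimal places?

u·v = 0.3657; |u| = 1.0001, |v| = 1.0000.
cos θ = (u·v)/(|u||v|) = 0.3657, so θ = 1.1964 rad.

1.1964 rad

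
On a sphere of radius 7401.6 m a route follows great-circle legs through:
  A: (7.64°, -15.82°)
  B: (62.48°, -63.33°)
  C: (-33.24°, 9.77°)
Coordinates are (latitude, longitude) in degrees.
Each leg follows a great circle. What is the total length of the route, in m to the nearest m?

22821 m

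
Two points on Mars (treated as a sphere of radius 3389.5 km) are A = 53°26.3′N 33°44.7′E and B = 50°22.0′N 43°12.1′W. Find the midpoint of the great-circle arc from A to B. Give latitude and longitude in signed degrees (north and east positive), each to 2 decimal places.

58.45°, -6.29°

Central angle δ = 0.7892 rad. Interpolating on the sphere with fraction f = 0.5:
P = [sin((1−f)δ)·A + sin(fδ)·B] / sin δ = 0.5416·A + 0.5416·B in Cartesian coordinates,
giving P = (0.5201, -0.0573, 0.8522), i.e. latitude 58.45°, longitude -6.29°.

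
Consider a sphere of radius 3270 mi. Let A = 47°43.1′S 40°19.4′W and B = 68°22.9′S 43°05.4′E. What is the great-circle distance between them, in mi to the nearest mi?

2526 mi

In radians: φ₁ = -0.8328, φ₂ = -1.1935, Δλ = 83.413° = 1.4558 rad.
cos c = sin φ₁ sin φ₂ + cos φ₁ cos φ₂ cos Δλ = (-0.7398)(-0.9297) + (0.6728)(0.3684)(0.1147) = 0.71624,
so c = arccos(0.71624) = 0.77240 rad.
Distance = R·c = 3270 × 0.7724 ≈ 2526 mi.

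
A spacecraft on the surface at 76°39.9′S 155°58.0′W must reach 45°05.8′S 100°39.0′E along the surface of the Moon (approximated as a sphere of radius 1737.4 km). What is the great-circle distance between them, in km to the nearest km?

Let φ₁ = -1.3381 rad, φ₂ = -0.7871 rad, and Δλ = -1.8044 rad.
cos c = sin φ₁ sin φ₂ + cos φ₁ cos φ₂ cos Δλ = (-0.9730)(-0.7083) + (0.2306)(0.7059)(-0.2315) = 0.65152,
so c = arccos(0.65152) = 0.86122 rad.
Distance = R·c = 1737.4 × 0.8612 ≈ 1496 km.

1496 km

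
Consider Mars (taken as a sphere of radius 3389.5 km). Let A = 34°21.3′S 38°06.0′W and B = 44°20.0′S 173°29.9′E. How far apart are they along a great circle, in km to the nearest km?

With latitudes φ₁ = -34.355°, φ₂ = -44.333° and longitude difference Δλ = -148.402°:
cos c = sin φ₁ sin φ₂ + cos φ₁ cos φ₂ cos Δλ = (-0.5643)(-0.6988) + (0.8256)(0.7153)(-0.8517) = -0.10860,
so c = arccos(-0.10860) = 1.67961 rad.
Distance = R·c = 3389.5 × 1.6796 ≈ 5693 km.

5693 km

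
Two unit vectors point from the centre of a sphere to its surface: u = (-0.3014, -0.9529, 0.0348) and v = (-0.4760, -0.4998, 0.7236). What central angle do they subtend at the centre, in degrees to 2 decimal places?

49.84°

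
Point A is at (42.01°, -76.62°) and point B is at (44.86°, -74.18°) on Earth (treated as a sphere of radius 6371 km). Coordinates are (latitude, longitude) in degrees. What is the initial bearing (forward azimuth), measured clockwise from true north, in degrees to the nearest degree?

31°

With φ₁ = 0.7332, φ₂ = 0.7830, Δλ = 0.0426 rad, the forward-azimuth formula gives
θ = atan2( sin Δλ cos φ₂ , cos φ₁ sin φ₂ − sin φ₁ cos φ₂ cos Δλ ) = atan2(0.0302, 0.0502) = 31.04°.
So the initial bearing is 31°.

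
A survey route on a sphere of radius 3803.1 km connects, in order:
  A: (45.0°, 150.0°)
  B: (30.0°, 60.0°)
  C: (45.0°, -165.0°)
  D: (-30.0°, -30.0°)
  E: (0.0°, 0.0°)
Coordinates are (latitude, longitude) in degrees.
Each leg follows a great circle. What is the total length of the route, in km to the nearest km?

23041 km

Leg A→B: central angle 1.2094 rad, distance 4599.6 km.
Leg B→C: central angle 1.6503 rad, distance 6276.4 km.
Leg C→D: central angle 2.4760 rad, distance 9416.6 km.
Leg D→E: central angle 0.7227 rad, distance 2748.6 km.
Total: 4599.6 + 6276.4 + 9416.6 + 2748.6 ≈ 23041 km.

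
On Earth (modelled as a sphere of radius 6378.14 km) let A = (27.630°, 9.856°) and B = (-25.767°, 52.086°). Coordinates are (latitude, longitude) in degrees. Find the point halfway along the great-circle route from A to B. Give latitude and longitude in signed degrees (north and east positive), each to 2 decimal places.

1.00°, 31.15°

Central angle δ = 1.1711 rad. Interpolating on the sphere with fraction f = 0.5:
P = [sin((1−f)δ)·A + sin(fδ)·B] / sin δ = 0.5999·A + 0.5999·B in Cartesian coordinates,
giving P = (0.8557, 0.5172, 0.0174), i.e. latitude 1.00°, longitude 31.15°.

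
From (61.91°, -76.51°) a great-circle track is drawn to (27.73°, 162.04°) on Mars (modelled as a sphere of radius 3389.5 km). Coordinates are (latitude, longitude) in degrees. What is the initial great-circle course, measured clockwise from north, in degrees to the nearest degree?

310°

Δλ = -121.450° = -2.1197 rad.
y = sin Δλ · cos φ₂ = (-0.8531)(0.8852) = -0.7551
x = cos φ₁ sin φ₂ − sin φ₁ cos φ₂ cos Δλ = (0.4709)(0.4653) − (0.8822)(0.8852)(-0.5218) = 0.6265
θ = atan2(y, x) = -50.32°; adding 360° gives 310°.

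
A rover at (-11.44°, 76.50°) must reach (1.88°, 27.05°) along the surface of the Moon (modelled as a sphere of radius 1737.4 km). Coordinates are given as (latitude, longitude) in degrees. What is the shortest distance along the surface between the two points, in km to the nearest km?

1544 km

In radians: φ₁ = -0.1997, φ₂ = 0.0328, Δλ = -49.450° = -0.8631 rad.
cos c = sin φ₁ sin φ₂ + cos φ₁ cos φ₂ cos Δλ = (-0.1983)(0.0328) + (0.9801)(0.9995)(0.6501) = 0.63035,
so c = arccos(0.63035) = 0.88880 rad.
Distance = R·c = 1737.4 × 0.8888 ≈ 1544 km.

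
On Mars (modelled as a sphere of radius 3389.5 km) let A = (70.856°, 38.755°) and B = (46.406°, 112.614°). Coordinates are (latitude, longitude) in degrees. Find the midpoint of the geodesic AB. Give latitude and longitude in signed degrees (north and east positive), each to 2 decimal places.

63.23°, 90.64°

Central angle δ = 0.7272 rad. Interpolating on the sphere with fraction f = 0.5:
P = [sin((1−f)δ)·A + sin(fδ)·B] / sin δ = 0.5350·A + 0.5350·B in Cartesian coordinates,
giving P = (-0.0050, 0.4504, 0.8928), i.e. latitude 63.23°, longitude 90.64°.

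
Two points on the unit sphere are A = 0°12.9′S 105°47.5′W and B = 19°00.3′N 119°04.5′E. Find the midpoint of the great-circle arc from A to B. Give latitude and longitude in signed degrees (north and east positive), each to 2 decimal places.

Central angle δ = 2.3068 rad. Interpolating on the sphere with fraction f = 0.5:
P = [sin((1−f)δ)·A + sin(fδ)·B] / sin δ = 1.2334·A + 1.2334·B in Cartesian coordinates,
giving P = (-0.9024, -0.1676, 0.3970), i.e. latitude 23.39°, longitude -169.48°.

23.39°, -169.48°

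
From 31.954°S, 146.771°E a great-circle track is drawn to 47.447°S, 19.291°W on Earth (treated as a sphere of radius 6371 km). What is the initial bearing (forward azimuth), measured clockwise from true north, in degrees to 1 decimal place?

Δλ = -166.062° = -2.8983 rad.
y = sin Δλ · cos φ₂ = (-0.2409)(0.6763) = -0.1629
x = cos φ₁ sin φ₂ − sin φ₁ cos φ₂ cos Δλ = (0.8485)(-0.7367) − (-0.5292)(0.6763)(-0.9706) = -0.9724
θ = atan2(y, x) = -170.49°; adding 360° gives 189.5°.

189.5°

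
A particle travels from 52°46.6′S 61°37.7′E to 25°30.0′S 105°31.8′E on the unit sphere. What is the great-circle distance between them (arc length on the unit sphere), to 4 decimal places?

0.7433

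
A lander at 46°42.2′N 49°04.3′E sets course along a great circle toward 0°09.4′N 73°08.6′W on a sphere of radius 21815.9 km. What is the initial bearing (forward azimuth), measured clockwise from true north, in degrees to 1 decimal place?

294.7°

With φ₁ = 0.8151, φ₂ = 0.0027, Δλ = -2.1331 rad, the forward-azimuth formula gives
θ = atan2( sin Δλ cos φ₂ , cos φ₁ sin φ₂ − sin φ₁ cos φ₂ cos Δλ ) = atan2(-0.8461, 0.3899) = -65.26°.
Adding 360° brings this into [0°, 360°): 294.7°.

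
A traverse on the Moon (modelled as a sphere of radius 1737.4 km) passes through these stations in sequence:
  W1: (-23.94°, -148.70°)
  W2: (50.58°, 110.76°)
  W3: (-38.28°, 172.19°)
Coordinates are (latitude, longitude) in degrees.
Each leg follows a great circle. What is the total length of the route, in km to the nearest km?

6632 km

Leg W1→W2: central angle 2.0038 rad, distance 3481.5 km.
Leg W2→W3: central angle 1.8134 rad, distance 3150.5 km.
Total: 3481.5 + 3150.5 ≈ 6632 km.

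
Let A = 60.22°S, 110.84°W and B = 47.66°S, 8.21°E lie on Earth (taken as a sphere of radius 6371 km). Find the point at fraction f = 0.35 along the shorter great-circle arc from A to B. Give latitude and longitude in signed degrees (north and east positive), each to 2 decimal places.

The central angle between A and B is δ = 1.0712 rad.
With f = 0.35, the slerp weights are sin((1−f)δ)/sin δ = 0.7307 and sin(fδ)/sin δ = 0.4172.
Weighted sum of the unit vectors: (0.7307)·(-0.1767,-0.4642,-0.8679) + (0.4172)·(0.6666,0.0962,-0.7392) = (0.1490, -0.2990, -0.9425).
Converting back: φ = atan2(z, √(x²+y²)) = -70.48°, λ = atan2(y, x) = -63.51°.

-70.48°, -63.51°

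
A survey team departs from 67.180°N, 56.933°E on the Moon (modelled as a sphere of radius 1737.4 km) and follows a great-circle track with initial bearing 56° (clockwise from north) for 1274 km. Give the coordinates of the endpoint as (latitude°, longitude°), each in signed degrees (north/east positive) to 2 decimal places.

56.10°, 152.78°

Angular distance δ = d/R = 1274/1737.4 = 0.73328 rad; initial bearing θ = 0.9774 rad.
sin φ₂ = sin φ₁ cos δ + cos φ₁ sin δ cos θ = (0.9217)(0.7430) + (0.3878)(0.6693)(0.5592) = 0.8300, so φ₂ = 56.10°.
Δλ = atan2(sin θ sin δ cos φ₁, cos δ − sin φ₁ sin φ₂) = atan2(0.2152, -0.0220) = 95.847°.
λ₂ = 56.933° + 95.847° = 152.78°.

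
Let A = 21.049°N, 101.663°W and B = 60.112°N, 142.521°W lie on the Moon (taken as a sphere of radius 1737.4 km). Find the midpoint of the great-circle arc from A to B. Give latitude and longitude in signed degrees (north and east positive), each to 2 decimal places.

42.25°, -115.64°

The central angle between A and B is δ = 0.8458 rad.
With f = 0.5, the slerp weights are sin((1−f)δ)/sin δ = 0.5483 and sin(fδ)/sin δ = 0.5483.
Weighted sum of the unit vectors: (0.5483)·(-0.1887,-0.9140,0.3592) + (0.5483)·(-0.3954,-0.3032,0.8670) = (-0.3203, -0.6674, 0.6723).
Converting back: φ = atan2(z, √(x²+y²)) = 42.25°, λ = atan2(y, x) = -115.64°.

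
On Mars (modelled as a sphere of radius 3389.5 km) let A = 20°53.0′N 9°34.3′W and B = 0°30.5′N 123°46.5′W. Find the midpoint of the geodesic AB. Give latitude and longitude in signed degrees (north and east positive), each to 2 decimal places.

The central angle between A and B is δ = 1.9604 rad.
With f = 0.5, the slerp weights are sin((1−f)δ)/sin δ = 0.8979 and sin(fδ)/sin δ = 0.8979.
Weighted sum of the unit vectors: (0.8979)·(0.9213,-0.1554,0.3565) + (0.8979)·(-0.5559,-0.8312,0.0089) = (0.3281, -0.8859, 0.3280).
Converting back: φ = atan2(z, √(x²+y²)) = 19.15°, λ = atan2(y, x) = -69.68°.

19.15°, -69.68°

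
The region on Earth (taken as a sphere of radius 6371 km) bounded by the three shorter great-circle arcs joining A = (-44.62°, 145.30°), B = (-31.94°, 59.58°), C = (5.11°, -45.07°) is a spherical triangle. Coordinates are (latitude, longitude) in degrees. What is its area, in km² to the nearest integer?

Side lengths (central angles): a = 1.8347, b = 2.4340, c = 1.1410 rad; semiperimeter s = 2.7049.
By l'Huilier's theorem, tan(E/4) = √[tan(s/2) tan((s−a)/2) tan((s−b)/2) tan((s−c)/2)], giving spherical excess E = 1.9570 rad.
Area = E·R² = 1.9570 × (6371)² ≈ 79432030 km².

79432030 km²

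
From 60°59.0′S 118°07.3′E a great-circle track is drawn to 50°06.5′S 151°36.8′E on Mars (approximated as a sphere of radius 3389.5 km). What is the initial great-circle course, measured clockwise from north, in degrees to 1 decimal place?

With φ₁ = -1.0644, φ₂ = -0.8746, Δλ = 0.5845 rad, the forward-azimuth formula gives
θ = atan2( sin Δλ cos φ₂ , cos φ₁ sin φ₂ − sin φ₁ cos φ₂ cos Δλ ) = atan2(0.3539, 0.0955) = 74.89°.
So the initial bearing is 74.9°.

74.9°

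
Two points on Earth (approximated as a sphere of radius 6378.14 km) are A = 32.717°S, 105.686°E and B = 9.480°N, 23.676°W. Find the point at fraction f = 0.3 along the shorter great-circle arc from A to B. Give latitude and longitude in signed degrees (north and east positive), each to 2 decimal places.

Central angle δ = 2.2336 rad. Interpolating on the sphere with fraction f = 0.3:
P = [sin((1−f)δ)·A + sin(fδ)·B] / sin δ = 1.2686·A + 0.7879·B in Cartesian coordinates,
giving P = (0.4231, 0.7155, -0.5559), i.e. latitude -33.77°, longitude 59.40°.

-33.77°, 59.40°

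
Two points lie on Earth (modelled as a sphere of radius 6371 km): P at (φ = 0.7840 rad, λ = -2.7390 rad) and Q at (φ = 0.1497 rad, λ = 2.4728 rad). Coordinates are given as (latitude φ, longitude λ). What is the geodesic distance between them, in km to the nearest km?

7100 km

Let φ₁ = 0.7840 rad, φ₂ = 0.1497 rad, and Δλ = -1.0714 rad.
Haversine: a = sin²(Δφ/2) + cos φ₁ cos φ₂ sin²(Δλ/2) = 0.0973 + (0.7081)(0.9888)(0.2605) = 0.27968.
Central angle c = 2·arcsin(√a) = 1.11449 rad.
Distance = R·c = 6371 × 1.1145 ≈ 7100 km.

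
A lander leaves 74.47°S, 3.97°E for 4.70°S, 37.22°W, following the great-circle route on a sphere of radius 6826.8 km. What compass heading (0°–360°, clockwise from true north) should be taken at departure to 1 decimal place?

Δλ = -41.190° = -0.7189 rad.
y = sin Δλ · cos φ₂ = (-0.6586)(0.9966) = -0.6563
x = cos φ₁ sin φ₂ − sin φ₁ cos φ₂ cos Δλ = (0.2677)(-0.0819) − (-0.9635)(0.9966)(0.7525) = 0.7007
θ = atan2(y, x) = -43.13°; adding 360° gives 316.9°.

316.9°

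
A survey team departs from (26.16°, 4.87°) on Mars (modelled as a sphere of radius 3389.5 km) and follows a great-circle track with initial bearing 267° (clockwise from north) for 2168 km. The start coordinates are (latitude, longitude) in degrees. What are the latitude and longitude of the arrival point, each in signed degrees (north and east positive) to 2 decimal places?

Angular distance δ = d/R = 2168/3389.5 = 0.63962 rad; initial bearing θ = 4.6600 rad.
sin φ₂ = sin φ₁ cos δ + cos φ₁ sin δ cos θ = (0.4409)(0.8023) + (0.8976)(0.5969)(-0.0523) = 0.3257, so φ₂ = 19.01°.
Δλ = atan2(sin θ sin δ cos φ₁, cos δ − sin φ₁ sin φ₂) = atan2(-0.5350, 0.6587) = -39.083°.
λ₂ = 4.870° − 39.083° = -34.21°.

19.01°, -34.21°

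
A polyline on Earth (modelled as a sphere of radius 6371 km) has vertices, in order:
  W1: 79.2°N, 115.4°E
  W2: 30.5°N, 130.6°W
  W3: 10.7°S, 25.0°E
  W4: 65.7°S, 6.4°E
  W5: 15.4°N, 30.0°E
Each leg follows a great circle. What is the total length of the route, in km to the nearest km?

39335 km

Leg W1→W2: central angle 1.1231 rad, distance 7155.3 km.
Leg W2→W3: central angle 2.6165 rad, distance 16669.5 km.
Leg W3→W4: central angle 0.9855 rad, distance 6278.5 km.
Leg W4→W5: central angle 1.4490 rad, distance 9231.4 km.
Total: 7155.3 + 16669.5 + 6278.5 + 9231.4 ≈ 39335 km.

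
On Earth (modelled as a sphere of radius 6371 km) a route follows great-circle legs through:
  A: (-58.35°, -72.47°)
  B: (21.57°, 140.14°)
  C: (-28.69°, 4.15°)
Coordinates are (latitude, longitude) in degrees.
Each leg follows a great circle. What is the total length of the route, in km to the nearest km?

Leg A→B: central angle 2.3804 rad, distance 15165.5 km.
Leg B→C: central angle 2.4391 rad, distance 15539.4 km.
Total: 15165.5 + 15539.4 ≈ 30705 km.

30705 km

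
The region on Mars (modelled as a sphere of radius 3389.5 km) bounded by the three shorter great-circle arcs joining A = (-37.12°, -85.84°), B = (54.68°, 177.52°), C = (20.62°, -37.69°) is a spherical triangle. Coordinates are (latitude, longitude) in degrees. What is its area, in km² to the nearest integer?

Side lengths (central angles): a = 1.7262, b = 1.2814, c = 2.1480 rad; semiperimeter s = 2.5778.
By l'Huilier's theorem, tan(E/4) = √[tan(s/2) tan((s−a)/2) tan((s−b)/2) tan((s−c)/2)], giving spherical excess E = 1.8827 rad.
Area = E·R² = 1.8827 × (3389.5)² ≈ 21629352 km².

21629352 km²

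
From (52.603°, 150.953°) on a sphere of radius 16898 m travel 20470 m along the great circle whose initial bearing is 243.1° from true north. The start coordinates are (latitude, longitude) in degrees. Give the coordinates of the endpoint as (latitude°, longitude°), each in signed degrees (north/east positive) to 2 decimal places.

1.27°, 94.33°

Angular distance δ = d/R = 20470/16898 = 1.21139 rad; initial bearing θ = 4.2429 rad.
sin φ₂ = sin φ₁ cos δ + cos φ₁ sin δ cos θ = (0.7944)(0.3517) + (0.6073)(0.9361)(-0.4524) = 0.0222, so φ₂ = 1.27°.
Δλ = atan2(sin θ sin δ cos φ₁, cos δ − sin φ₁ sin φ₂) = atan2(-0.5070, 0.3341) = -56.618°.
λ₂ = 150.953° − 56.618° = 94.33°.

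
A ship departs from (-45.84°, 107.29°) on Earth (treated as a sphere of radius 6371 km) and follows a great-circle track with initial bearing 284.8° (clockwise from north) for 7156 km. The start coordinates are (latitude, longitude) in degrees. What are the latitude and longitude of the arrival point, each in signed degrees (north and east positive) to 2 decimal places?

Angular distance δ = d/R = 7156/6371 = 1.12321 rad; initial bearing θ = 4.9707 rad.
sin φ₂ = sin φ₁ cos δ + cos φ₁ sin δ cos θ = (-0.7174)(0.4328) + (0.6967)(0.9015)(0.2554) = -0.1500, so φ₂ = -8.63°.
Δλ = atan2(sin θ sin δ cos φ₁, cos δ − sin φ₁ sin φ₂) = atan2(-0.6072, 0.3251) = -61.832°.
λ₂ = 107.290° − 61.832° = 45.46°.

-8.63°, 45.46°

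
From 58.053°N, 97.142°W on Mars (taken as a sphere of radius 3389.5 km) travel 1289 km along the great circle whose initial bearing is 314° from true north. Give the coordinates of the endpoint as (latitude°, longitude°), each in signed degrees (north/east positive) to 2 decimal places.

Angular distance δ = d/R = 1289/3389.5 = 0.38029 rad; initial bearing θ = 5.4803 rad.
sin φ₂ = sin φ₁ cos δ + cos φ₁ sin δ cos θ = (0.8485)(0.9286) + (0.5291)(0.3712)(0.6947) = 0.9244, so φ₂ = 67.57°.
Δλ = atan2(sin θ sin δ cos φ₁, cos δ − sin φ₁ sin φ₂) = atan2(-0.1413, 0.1442) = -44.414°.
λ₂ = -97.142° − 44.414° = -141.56°.

67.57°, -141.56°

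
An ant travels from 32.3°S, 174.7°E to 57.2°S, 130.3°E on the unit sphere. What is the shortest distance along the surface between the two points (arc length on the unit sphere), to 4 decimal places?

Let φ₁ = -0.5637 rad, φ₂ = -0.9983 rad, and Δλ = -0.7749 rad.
Haversine: a = sin²(Δφ/2) + cos φ₁ cos φ₂ sin²(Δλ/2) = 0.0465 + (0.8453)(0.5417)(0.1428) = 0.11185.
Central angle c = 2·arcsin(√a) = 0.68201 rad.
On the unit sphere the arc length equals the central angle: 0.6820.

0.6820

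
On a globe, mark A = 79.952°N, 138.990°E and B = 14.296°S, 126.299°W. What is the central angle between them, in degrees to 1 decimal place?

With latitudes φ₁ = 79.952°, φ₂ = -14.296° and longitude difference Δλ = 94.711°:
cos c = sin φ₁ sin φ₂ + cos φ₁ cos φ₂ cos Δλ = (0.9847)(-0.2469) + (0.1745)(0.9690)(-0.0821) = -0.25703,
so c = arccos(-0.25703) = 1.83074 rad.
So the angular separation is 104.9°.

104.9°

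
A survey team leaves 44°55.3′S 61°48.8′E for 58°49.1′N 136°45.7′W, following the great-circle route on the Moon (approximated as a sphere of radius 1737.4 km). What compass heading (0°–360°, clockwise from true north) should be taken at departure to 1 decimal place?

With φ₁ = -0.7840, φ₂ = 1.0266, Δλ = 2.8174 rad, the forward-azimuth formula gives
θ = atan2( sin Δλ cos φ₂ , cos φ₁ sin φ₂ − sin φ₁ cos φ₂ cos Δλ ) = atan2(0.1649, 0.2592) = 32.47°.
So the initial bearing is 32.5°.

32.5°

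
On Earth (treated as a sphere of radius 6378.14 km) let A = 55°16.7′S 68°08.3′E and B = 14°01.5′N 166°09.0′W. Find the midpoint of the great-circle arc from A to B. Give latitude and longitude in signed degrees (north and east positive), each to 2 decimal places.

-36.34°, 157.90°

The central angle between A and B is δ = 2.1197 rad.
With f = 0.5, the slerp weights are sin((1−f)δ)/sin δ = 1.0225 and sin(fδ)/sin δ = 1.0225.
Weighted sum of the unit vectors: (1.0225)·(0.2121,0.5286,-0.8219) + (1.0225)·(-0.9420,-0.2322,0.2423) = (-0.7463, 0.3030, -0.5926).
Converting back: φ = atan2(z, √(x²+y²)) = -36.34°, λ = atan2(y, x) = 157.90°.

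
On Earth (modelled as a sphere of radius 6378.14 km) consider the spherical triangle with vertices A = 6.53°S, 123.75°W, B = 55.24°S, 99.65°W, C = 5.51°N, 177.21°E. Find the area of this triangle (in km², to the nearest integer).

Side lengths (central angles): a = 1.5819, b = 1.0497, c = 0.9141 rad; semiperimeter s = 1.7729.
By l'Huilier's theorem, tan(E/4) = √[tan(s/2) tan((s−a)/2) tan((s−b)/2) tan((s−c)/2)], giving spherical excess E = 0.5665 rad.
Area = E·R² = 0.5665 × (6378.14)² ≈ 23044109 km².

23044109 km²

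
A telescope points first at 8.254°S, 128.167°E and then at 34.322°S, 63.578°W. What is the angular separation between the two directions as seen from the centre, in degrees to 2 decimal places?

135.99°

In radians: φ₁ = -0.1441, φ₂ = -0.5990, Δλ = 168.255° = 2.9366 rad.
Haversine: a = sin²(Δφ/2) + cos φ₁ cos φ₂ sin²(Δλ/2) = 0.0509 + (0.9896)(0.8259)(0.9895) = 0.85963.
Central angle c = 2·arcsin(√a) = 2.37354 rad.
So the angular separation is 135.99°.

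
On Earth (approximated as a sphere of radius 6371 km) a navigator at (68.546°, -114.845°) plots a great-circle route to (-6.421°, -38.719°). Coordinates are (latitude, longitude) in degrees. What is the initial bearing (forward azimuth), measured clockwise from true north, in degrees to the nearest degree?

With φ₁ = 1.1964, φ₂ = -0.1121, Δλ = 1.3286 rad, the forward-azimuth formula gives
θ = atan2( sin Δλ cos φ₂ , cos φ₁ sin φ₂ − sin φ₁ cos φ₂ cos Δλ ) = atan2(0.9647, -0.2627) = 105.23°.
So the initial bearing is 105°.

105°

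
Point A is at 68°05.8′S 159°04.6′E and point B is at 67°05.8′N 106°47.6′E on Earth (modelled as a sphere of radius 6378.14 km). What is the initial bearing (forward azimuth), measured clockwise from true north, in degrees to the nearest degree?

Δλ = -52.283° = -0.9125 rad.
y = sin Δλ · cos φ₂ = (-0.7910)(0.3892) = -0.3079
x = cos φ₁ sin φ₂ − sin φ₁ cos φ₂ cos Δλ = (0.3730)(0.9212) − (-0.9278)(0.3892)(0.6118) = 0.5645
θ = atan2(y, x) = -28.61°; adding 360° gives 331°.

331°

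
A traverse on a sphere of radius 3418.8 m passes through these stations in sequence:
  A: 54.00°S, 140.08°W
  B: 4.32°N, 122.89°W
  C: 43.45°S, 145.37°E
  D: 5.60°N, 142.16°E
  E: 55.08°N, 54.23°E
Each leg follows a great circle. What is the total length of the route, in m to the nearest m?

17165 m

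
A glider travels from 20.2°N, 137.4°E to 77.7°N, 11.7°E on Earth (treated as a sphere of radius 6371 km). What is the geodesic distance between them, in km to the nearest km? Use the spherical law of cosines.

In radians: φ₁ = 0.3526, φ₂ = 1.3561, Δλ = -125.700° = -2.1939 rad.
cos c = sin φ₁ sin φ₂ + cos φ₁ cos φ₂ cos Δλ = (0.3453)(0.9770) + (0.9385)(0.2130)(-0.5835) = 0.22071,
so c = arccos(0.22071) = 1.34826 rad.
Distance = R·c = 6371 × 1.3483 ≈ 8590 km.

8590 km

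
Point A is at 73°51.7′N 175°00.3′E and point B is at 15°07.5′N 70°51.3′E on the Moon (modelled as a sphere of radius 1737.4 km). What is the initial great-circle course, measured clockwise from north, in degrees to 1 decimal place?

287.7°

Δλ = -104.150° = -1.8178 rad.
y = sin Δλ · cos φ₂ = (-0.9697)(0.9654) = -0.9361
x = cos φ₁ sin φ₂ − sin φ₁ cos φ₂ cos Δλ = (0.2780)(0.2609) − (0.9606)(0.9654)(-0.2445) = 0.2992
θ = atan2(y, x) = -72.27°; adding 360° gives 287.7°.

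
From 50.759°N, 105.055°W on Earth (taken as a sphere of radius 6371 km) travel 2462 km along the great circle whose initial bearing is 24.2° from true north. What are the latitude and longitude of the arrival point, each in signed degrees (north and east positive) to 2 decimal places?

Angular distance δ = d/R = 2462/6371 = 0.38644 rad; initial bearing θ = 0.4224 rad.
sin φ₂ = sin φ₁ cos δ + cos φ₁ sin δ cos θ = (0.7745)(0.9263) + (0.6326)(0.3769)(0.9121) = 0.9348, so φ₂ = 69.20°.
Δλ = atan2(sin θ sin δ cos φ₁, cos δ − sin φ₁ sin φ₂) = atan2(0.0977, 0.2022) = 25.793°.
λ₂ = -105.055° + 25.793° = -79.26°.

69.20°, -79.26°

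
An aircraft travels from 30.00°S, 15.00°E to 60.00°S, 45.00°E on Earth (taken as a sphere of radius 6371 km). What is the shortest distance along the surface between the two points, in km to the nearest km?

4014 km

In radians: φ₁ = -0.5236, φ₂ = -1.0472, Δλ = 30.000° = 0.5236 rad.
Haversine: a = sin²(Δφ/2) + cos φ₁ cos φ₂ sin²(Δλ/2) = 0.0670 + (0.8660)(0.5000)(0.0670) = 0.09599.
Central angle c = 2·arcsin(√a) = 0.63003 rad.
Distance = R·c = 6371 × 0.6300 ≈ 4014 km.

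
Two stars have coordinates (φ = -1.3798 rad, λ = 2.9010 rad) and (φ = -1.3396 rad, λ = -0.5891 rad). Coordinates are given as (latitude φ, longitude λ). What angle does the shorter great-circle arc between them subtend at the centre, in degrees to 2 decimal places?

23.82°

In radians: φ₁ = -1.3798, φ₂ = -1.3396, Δλ = 160.032° = 2.7931 rad.
cos c = sin φ₁ sin φ₂ + cos φ₁ cos φ₂ cos Δλ = (-0.9818)(-0.9734) + (0.1898)(0.2291)(-0.9399) = 0.91481,
so c = arccos(0.91481) = 0.41576 rad.
So the angular separation is 23.82°.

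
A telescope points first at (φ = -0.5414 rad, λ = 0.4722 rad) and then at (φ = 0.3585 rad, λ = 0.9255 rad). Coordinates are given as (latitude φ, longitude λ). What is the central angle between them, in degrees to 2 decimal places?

57.27°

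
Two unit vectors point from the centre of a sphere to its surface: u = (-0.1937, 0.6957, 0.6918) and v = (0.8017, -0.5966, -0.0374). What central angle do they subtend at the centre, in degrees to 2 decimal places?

u·v = -0.5962; |u| = 1.0001, |v| = 1.0000.
cos θ = (u·v)/(|u||v|) = -0.5962, so θ = 126.60°.

126.60°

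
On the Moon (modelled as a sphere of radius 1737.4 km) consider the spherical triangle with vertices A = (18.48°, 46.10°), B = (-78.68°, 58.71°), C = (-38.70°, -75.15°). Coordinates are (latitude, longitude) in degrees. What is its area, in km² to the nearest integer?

Side lengths (central angles): a = 1.0392, b = 2.1922, c = 1.7003 rad; semiperimeter s = 2.4658.
By l'Huilier's theorem, tan(E/4) = √[tan(s/2) tan((s−a)/2) tan((s−b)/2) tan((s−c)/2)], giving spherical excess E = 1.4157 rad.
Area = E·R² = 1.4157 × (1737.4)² ≈ 4273419 km².

4273419 km²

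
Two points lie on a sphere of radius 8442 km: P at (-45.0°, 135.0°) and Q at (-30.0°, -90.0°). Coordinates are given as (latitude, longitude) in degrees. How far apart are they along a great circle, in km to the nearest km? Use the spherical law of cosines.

13932 km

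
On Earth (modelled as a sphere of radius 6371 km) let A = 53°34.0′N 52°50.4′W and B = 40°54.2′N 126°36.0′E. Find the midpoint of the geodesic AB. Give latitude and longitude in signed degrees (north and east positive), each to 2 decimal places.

83.66°, 124.55°

Central angle δ = 1.4928 rad. Interpolating on the sphere with fraction f = 0.5:
P = [sin((1−f)δ)·A + sin(fδ)·B] / sin δ = 0.6811·A + 0.6811·B in Cartesian coordinates,
giving P = (-0.0626, 0.0909, 0.9939), i.e. latitude 83.66°, longitude 124.55°.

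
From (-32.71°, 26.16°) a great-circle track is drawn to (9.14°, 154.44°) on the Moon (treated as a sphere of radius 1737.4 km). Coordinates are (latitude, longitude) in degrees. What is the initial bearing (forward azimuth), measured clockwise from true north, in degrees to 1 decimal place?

104.3°

Δλ = 128.280° = 2.2389 rad.
y = sin Δλ · cos φ₂ = (0.7850)(0.9873) = 0.7750
x = cos φ₁ sin φ₂ − sin φ₁ cos φ₂ cos Δλ = (0.8414)(0.1588) − (-0.5404)(0.9873)(-0.6195) = -0.1969
θ = atan2(y, x) = 104.25°, so the bearing is 104.3°.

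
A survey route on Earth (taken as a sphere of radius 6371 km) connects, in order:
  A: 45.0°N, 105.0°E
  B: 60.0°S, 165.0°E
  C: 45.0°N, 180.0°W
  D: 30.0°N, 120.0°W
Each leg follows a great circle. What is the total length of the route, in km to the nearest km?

30051 km

Leg A→B: central angle 2.0215 rad, distance 12879.0 km.
Leg B→C: central angle 1.8451 rad, distance 11755.1 km.
Leg C→D: central angle 0.8503 rad, distance 5417.4 km.
Total: 12879.0 + 11755.1 + 5417.4 ≈ 30051 km.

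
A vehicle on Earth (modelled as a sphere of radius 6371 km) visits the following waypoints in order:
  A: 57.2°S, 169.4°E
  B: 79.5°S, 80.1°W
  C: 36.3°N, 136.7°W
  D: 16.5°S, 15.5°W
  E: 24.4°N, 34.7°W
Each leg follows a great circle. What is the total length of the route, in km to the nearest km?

Leg A→B: central angle 0.6569 rad, distance 4184.8 km.
Leg B→C: central angle 2.0958 rad, distance 13352.6 km.
Leg C→D: central angle 2.1754 rad, distance 13859.5 km.
Leg D→E: central angle 0.7851 rad, distance 5002.2 km.
Total: 4184.8 + 13352.6 + 13859.5 + 5002.2 ≈ 36399 km.

36399 km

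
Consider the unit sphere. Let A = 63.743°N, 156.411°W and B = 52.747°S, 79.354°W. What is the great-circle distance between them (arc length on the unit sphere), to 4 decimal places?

2.2835

In radians: φ₁ = 1.1125, φ₂ = -0.9206, Δλ = 77.057° = 1.3449 rad.
cos c = sin φ₁ sin φ₂ + cos φ₁ cos φ₂ cos Δλ = (0.8968)(-0.7960) + (0.4424)(0.6053)(0.2240) = -0.65386,
so c = arccos(-0.65386) = 2.28347 rad.
On the unit sphere the arc length equals the central angle: 2.2835.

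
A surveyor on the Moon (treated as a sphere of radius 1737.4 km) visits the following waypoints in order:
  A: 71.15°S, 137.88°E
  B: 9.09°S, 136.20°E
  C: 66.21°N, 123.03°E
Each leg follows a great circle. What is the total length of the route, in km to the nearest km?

4184 km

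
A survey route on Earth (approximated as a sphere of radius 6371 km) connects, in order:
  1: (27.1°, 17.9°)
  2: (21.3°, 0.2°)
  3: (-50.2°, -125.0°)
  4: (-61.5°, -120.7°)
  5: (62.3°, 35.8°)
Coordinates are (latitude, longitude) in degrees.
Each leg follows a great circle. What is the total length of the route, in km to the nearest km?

Leg 1→2: central angle 0.2990 rad, distance 1905.2 km.
Leg 2→3: central angle 2.2432 rad, distance 14291.3 km.
Leg 3→4: central angle 0.2016 rad, distance 1284.2 km.
Leg 4→5: central angle 2.9490 rad, distance 18787.9 km.
Total: 1905.2 + 14291.3 + 1284.2 + 18787.9 ≈ 36269 km.

36269 km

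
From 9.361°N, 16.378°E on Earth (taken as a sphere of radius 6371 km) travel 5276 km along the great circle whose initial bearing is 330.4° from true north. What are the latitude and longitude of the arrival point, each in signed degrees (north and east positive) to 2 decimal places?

47.90°, -16.49°

Angular distance δ = d/R = 5276/6371 = 0.82813 rad; initial bearing θ = 5.7666 rad.
sin φ₂ = sin φ₁ cos δ + cos φ₁ sin δ cos θ = (0.1627)(0.6763) + (0.9867)(0.7367)(0.8695) = 0.7420, so φ₂ = 47.90°.
Δλ = atan2(sin θ sin δ cos φ₁, cos δ − sin φ₁ sin φ₂) = atan2(-0.3590, 0.5556) = -32.872°.
λ₂ = 16.378° − 32.872° = -16.49°.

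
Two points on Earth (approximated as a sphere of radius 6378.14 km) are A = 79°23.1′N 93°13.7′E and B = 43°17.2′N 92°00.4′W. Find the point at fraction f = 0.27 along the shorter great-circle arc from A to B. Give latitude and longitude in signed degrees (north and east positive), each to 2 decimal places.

85.04°, -100.88°

The central angle between A and B is δ = 0.9999 rad.
With f = 0.27, the slerp weights are sin((1−f)δ)/sin δ = 0.7925 and sin(fδ)/sin δ = 0.3170.
Weighted sum of the unit vectors: (0.7925)·(-0.0104,0.1839,0.9829) + (0.3170)·(-0.0255,-0.7275,0.6856) = (-0.0163, -0.0848, 0.9963).
Converting back: φ = atan2(z, √(x²+y²)) = 85.04°, λ = atan2(y, x) = -100.88°.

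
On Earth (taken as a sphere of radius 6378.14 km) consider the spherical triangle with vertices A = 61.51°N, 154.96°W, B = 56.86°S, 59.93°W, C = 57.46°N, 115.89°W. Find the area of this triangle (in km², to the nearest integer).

Side lengths (central angles): a = 2.1428, b = 0.3478, c = 2.4323 rad; semiperimeter s = 2.4614.
By l'Huilier's theorem, tan(E/4) = √[tan(s/2) tan((s−a)/2) tan((s−b)/2) tan((s−c)/2)], giving spherical excess E = 0.4314 rad.
Area = E·R² = 0.4314 × (6378.14)² ≈ 17549225 km².

17549225 km²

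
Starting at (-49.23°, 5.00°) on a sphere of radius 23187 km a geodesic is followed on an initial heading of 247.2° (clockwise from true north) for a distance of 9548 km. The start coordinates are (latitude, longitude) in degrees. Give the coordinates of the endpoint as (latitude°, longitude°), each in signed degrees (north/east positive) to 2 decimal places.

-52.69°, -32.49°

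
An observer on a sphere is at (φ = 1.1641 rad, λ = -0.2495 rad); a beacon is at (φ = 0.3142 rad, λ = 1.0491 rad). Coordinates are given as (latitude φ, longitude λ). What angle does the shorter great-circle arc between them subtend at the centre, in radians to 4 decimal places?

With latitudes φ₁ = 66.698°, φ₂ = 18.002° and longitude difference Δλ = 74.404°:
cos c = sin φ₁ sin φ₂ + cos φ₁ cos φ₂ cos Δλ = (0.9184)(0.3091) + (0.3956)(0.9510)(0.2688) = 0.38499,
so c = arccos(0.38499) = 1.17560 rad.
So the angular separation is 1.1756 rad.

1.1756 rad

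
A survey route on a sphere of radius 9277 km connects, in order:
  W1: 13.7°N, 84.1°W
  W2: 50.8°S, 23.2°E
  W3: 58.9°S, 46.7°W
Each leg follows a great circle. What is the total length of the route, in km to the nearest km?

Leg W1→W2: central angle 1.9457 rad, distance 18049.8 km.
Leg W2→W3: central angle 0.6829 rad, distance 6335.2 km.
Total: 18049.8 + 6335.2 ≈ 24385 km.

24385 km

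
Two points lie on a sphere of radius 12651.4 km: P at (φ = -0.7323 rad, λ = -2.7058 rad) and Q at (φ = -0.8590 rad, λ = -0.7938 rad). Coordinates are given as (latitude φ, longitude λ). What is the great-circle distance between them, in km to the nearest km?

With latitudes φ₁ = -41.958°, φ₂ = -49.217° and longitude difference Δλ = 109.550°:
Haversine: a = sin²(Δφ/2) + cos φ₁ cos φ₂ sin²(Δλ/2) = 0.0040 + (0.7436)(0.6532)(0.6673) = 0.32815.
Central angle c = 2·arcsin(√a) = 1.21994 rad.
Distance = R·c = 12651.4 × 1.2199 ≈ 15434 km.

15434 km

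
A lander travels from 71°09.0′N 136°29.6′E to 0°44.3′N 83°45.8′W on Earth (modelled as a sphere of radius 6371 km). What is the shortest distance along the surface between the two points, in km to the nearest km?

11515 km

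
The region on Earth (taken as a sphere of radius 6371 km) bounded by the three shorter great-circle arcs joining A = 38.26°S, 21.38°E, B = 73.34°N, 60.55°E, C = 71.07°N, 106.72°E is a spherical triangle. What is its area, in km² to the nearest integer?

12268034 km²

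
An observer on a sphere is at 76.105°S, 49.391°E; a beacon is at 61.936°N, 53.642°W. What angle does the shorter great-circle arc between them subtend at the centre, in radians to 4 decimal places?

2.6511 rad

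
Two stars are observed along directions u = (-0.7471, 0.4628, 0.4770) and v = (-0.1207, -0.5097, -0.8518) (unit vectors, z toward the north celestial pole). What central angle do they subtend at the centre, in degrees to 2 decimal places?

u·v = -0.5520; |u| = 0.9999, |v| = 1.0000.
cos θ = (u·v)/(|u||v|) = -0.5521, so θ = 123.51°.

123.51°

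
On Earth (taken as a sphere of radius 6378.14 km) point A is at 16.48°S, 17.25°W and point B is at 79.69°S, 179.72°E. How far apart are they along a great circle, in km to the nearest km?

9284 km

With latitudes φ₁ = -16.480°, φ₂ = -79.690° and longitude difference Δλ = -163.030°:
Haversine: a = sin²(Δφ/2) + cos φ₁ cos φ₂ sin²(Δλ/2) = 0.2746 + (0.9589)(0.1790)(0.9782) = 0.44252.
Central angle c = 2·arcsin(√a) = 1.45559 rad.
Distance = R·c = 6378.14 × 1.4556 ≈ 9284 km.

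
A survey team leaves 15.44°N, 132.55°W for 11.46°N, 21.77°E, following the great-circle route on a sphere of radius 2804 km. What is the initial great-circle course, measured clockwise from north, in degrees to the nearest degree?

Δλ = 154.320° = 2.6934 rad.
y = sin Δλ · cos φ₂ = (0.4333)(0.9801) = 0.4247
x = cos φ₁ sin φ₂ − sin φ₁ cos φ₂ cos Δλ = (0.9639)(0.1987) − (0.2662)(0.9801)(-0.9012) = 0.4267
θ = atan2(y, x) = 44.87°, so the bearing is 45°.

45°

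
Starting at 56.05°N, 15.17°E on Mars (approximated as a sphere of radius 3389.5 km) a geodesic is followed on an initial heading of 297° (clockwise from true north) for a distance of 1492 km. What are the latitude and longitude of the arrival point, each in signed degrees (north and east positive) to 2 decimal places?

59.15°, -32.59°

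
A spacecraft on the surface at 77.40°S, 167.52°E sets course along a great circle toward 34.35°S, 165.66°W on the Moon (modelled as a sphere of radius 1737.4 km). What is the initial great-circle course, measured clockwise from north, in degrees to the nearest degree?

With φ₁ = -1.3509, φ₂ = -0.5995, Δλ = 0.4681 rad, the forward-azimuth formula gives
θ = atan2( sin Δλ cos φ₂ , cos φ₁ sin φ₂ − sin φ₁ cos φ₂ cos Δλ ) = atan2(0.3725, 0.5960) = 32.01°.
So the initial bearing is 32°.

32°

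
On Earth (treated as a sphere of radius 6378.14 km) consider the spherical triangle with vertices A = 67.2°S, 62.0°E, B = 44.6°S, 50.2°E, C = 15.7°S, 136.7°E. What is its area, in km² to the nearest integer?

11738447 km²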